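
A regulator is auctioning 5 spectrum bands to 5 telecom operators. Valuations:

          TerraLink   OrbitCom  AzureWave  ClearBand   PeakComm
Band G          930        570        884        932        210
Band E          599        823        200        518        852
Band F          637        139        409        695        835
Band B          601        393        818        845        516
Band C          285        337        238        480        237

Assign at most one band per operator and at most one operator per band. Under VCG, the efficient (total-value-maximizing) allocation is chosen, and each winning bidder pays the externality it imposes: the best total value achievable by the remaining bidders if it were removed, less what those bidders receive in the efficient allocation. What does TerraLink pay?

TerraLink pays $452M.

Efficient allocation: TerraLink→Band G ($930M), OrbitCom→Band E ($823M), AzureWave→Band B ($818M), ClearBand→Band C ($480M), PeakComm→Band F ($835M); total welfare W = $3886M.
TerraLink receives Band G at value $930M, so the others get W − 930 = $2956M.
Without TerraLink: best allocation of the remaining 4 bidders over all 5 bands is OrbitCom→Band E ($823M), AzureWave→Band B ($818M), ClearBand→Band G ($932M), PeakComm→Band F ($835M), total $3408M.
VCG payment = (others' best without TerraLink) − (others' welfare with TerraLink) = 3408 − 2956 = $452M.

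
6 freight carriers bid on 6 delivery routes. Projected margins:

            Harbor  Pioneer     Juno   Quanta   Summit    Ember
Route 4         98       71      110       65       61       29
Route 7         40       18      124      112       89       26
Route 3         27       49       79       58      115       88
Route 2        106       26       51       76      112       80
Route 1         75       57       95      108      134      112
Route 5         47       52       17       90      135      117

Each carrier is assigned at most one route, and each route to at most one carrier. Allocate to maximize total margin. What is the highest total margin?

Max total: $641k

Optimal: Harbor→Route 2 ($106k), Pioneer→Route 4 ($71k), Juno→Route 7 ($124k), Quanta→Route 1 ($108k), Summit→Route 3 ($115k), Ember→Route 5 ($117k) — total 106+71+124+108+115+117 = $641k.
Max-entry greedy (repeatedly take the single best remaining cell) gives $606k, worse by 35.
Swapping Summit↔Juno (Summit→Route 7 $89k, Juno→Route 3 $79k) loses 71.
Checked against all permutations: $641k is optimal.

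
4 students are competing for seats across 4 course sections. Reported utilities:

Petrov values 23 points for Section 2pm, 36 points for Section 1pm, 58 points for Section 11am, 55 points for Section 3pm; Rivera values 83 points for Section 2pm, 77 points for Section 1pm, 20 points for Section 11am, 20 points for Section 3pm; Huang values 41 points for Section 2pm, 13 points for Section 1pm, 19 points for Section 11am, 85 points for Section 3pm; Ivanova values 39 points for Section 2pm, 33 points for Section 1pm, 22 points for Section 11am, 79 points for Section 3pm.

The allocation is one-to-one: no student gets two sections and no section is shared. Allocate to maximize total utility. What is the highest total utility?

Maximum total: 259 points

Treat this as an assignment problem: match each student to one section.
Optimal: Petrov→Section 11am (58 points), Rivera→Section 2pm (83 points), Huang→Section 3pm (85 points), Ivanova→Section 1pm (33 points) — total 58+83+85+33 = 259 points.
Column-greedy (each section in turn goes to its best remaining student) gives 226 points, worse by 33.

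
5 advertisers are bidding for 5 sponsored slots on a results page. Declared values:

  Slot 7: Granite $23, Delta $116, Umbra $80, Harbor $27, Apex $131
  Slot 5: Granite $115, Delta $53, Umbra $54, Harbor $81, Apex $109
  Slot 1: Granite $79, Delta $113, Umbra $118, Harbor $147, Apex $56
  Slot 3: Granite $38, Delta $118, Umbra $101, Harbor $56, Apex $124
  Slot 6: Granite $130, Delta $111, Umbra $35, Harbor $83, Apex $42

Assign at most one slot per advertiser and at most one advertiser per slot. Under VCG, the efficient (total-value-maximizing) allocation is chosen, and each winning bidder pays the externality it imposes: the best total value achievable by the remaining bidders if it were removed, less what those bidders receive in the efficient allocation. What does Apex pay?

Efficient allocation: Granite→Slot 5 ($115), Delta→Slot 6 ($111), Umbra→Slot 3 ($101), Harbor→Slot 1 ($147), Apex→Slot 7 ($131); total welfare W = $605.
Apex receives Slot 7 at value $131, so the others get W − 131 = $474.
Without Apex: best allocation of the remaining 4 bidders over all 5 slots is Granite→Slot 6 ($130), Delta→Slot 7 ($116), Umbra→Slot 3 ($101), Harbor→Slot 1 ($147), total $494.
VCG payment = (others' best without Apex) − (others' welfare with Apex) = 494 − 474 = $20.

Apex pays $20.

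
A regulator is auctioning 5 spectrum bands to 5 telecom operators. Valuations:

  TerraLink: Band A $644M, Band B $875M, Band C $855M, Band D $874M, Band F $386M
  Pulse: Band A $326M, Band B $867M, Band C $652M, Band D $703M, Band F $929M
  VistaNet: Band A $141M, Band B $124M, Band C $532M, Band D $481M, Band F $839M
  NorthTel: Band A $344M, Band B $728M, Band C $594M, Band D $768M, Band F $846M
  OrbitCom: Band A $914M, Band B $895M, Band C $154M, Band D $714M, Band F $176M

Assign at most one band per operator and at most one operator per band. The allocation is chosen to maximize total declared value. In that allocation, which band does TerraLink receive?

Optimal: TerraLink→Band C ($855M), Pulse→Band B ($867M), VistaNet→Band F ($839M), NorthTel→Band D ($768M), OrbitCom→Band A ($914M) — total 855+867+839+768+914 = $4243M.
Row-greedy (each operator in turn takes its best remaining band) gives $4018M, worse by 225.
TerraLink's own top band is Band B ($875M), but forcing TerraLink→Band B and reassigning the rest optimally gives only $4048M — worse by 195.

TerraLink receives Band C.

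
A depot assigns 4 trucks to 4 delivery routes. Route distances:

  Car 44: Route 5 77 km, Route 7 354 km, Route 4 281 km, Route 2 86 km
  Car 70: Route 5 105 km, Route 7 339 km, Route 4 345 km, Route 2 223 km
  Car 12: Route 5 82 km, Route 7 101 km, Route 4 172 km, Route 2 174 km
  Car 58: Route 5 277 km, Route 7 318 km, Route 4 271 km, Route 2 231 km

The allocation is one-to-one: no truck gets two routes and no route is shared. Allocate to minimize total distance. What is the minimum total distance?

Treat this as an assignment problem: match each truck to one route.
Optimal: Car 44→Route 2 (86 km), Car 70→Route 5 (105 km), Car 12→Route 7 (101 km), Car 58→Route 4 (271 km) — total 86+105+101+271 = 563 km.
Row-greedy (each truck in turn takes its cheapest remaining route) gives 672 km, worse by 109.

Min total: 563 km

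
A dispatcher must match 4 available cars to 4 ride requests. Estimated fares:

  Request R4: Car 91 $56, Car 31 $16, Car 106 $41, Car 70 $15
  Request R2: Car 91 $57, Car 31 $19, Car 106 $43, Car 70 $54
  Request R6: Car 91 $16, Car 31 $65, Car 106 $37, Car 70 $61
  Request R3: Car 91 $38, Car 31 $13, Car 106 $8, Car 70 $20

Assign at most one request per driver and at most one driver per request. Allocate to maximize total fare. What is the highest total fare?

Treat this as an assignment problem: match each driver to one request.
Optimal: Car 91→Request R3 ($38), Car 31→Request R6 ($65), Car 106→Request R4 ($41), Car 70→Request R2 ($54) — total 38+65+41+54 = $198.
Max-entry greedy (repeatedly take the single best remaining cell) gives $183, worse by 15.
Next-best assignment: Car 91→Request R4, Car 31→Request R6, Car 106→Request R2, Car 70→Request R3 = $184.
Checked against all permutations: $198 is optimal.

Maximum total: $198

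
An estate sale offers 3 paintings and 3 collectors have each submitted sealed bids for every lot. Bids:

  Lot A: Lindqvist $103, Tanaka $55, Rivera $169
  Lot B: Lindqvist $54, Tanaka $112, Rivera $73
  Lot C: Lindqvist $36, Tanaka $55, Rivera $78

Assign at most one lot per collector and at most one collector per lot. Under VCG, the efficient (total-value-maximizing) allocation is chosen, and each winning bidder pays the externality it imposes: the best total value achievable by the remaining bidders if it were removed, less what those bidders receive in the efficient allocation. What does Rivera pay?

Rivera pays $67.

Efficient allocation: Lindqvist→Lot C ($36), Tanaka→Lot B ($112), Rivera→Lot A ($169); total welfare W = $317.
Rivera receives Lot A at value $169, so the others get W − 169 = $148.
Without Rivera: best allocation of the remaining 2 bidders over all 3 lots is Lindqvist→Lot A ($103), Tanaka→Lot B ($112), total $215.
VCG payment = (others' best without Rivera) − (others' welfare with Rivera) = 215 − 148 = $67.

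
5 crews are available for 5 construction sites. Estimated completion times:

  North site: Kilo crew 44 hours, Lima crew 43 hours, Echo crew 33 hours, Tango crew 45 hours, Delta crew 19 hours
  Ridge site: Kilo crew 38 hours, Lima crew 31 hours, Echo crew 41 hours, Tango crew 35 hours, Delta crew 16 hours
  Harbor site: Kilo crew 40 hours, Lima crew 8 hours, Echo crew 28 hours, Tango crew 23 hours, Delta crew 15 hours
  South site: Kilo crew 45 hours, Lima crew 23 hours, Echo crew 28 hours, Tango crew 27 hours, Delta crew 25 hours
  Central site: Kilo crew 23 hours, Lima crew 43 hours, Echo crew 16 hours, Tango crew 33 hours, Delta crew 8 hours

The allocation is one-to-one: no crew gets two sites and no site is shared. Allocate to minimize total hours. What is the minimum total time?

Minimum total: 107 hours

This is a one-to-one assignment (minimum-cost bipartite matching).
Optimal: Kilo crew→Central site (23 hours), Lima crew→Harbor site (8 hours), Echo crew→North site (33 hours), Tango crew→South site (27 hours), Delta crew→Ridge site (16 hours) — total 23+8+33+27+16 = 107 hours.
Min-entry greedy (repeatedly take the single cheapest remaining cell) gives 114 hours, worse by 7.
Every other assignment is strictly worse.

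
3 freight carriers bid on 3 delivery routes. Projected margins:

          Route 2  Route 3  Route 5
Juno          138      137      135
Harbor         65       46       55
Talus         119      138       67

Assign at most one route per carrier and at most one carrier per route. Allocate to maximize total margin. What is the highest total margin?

Treat this as an assignment problem: match each carrier to one route.
Optimal: Juno→Route 5 ($135k), Harbor→Route 2 ($65k), Talus→Route 3 ($138k) — total 135+65+138 = $338k.
Column-greedy (each route in turn goes to its best remaining carrier) gives $331k, worse by 7.
Swapping Juno↔Harbor (Juno→Route 2 $138k, Harbor→Route 5 $55k) loses 7.
No other one-to-one assignment exceeds $338k.

Maximum total: $338k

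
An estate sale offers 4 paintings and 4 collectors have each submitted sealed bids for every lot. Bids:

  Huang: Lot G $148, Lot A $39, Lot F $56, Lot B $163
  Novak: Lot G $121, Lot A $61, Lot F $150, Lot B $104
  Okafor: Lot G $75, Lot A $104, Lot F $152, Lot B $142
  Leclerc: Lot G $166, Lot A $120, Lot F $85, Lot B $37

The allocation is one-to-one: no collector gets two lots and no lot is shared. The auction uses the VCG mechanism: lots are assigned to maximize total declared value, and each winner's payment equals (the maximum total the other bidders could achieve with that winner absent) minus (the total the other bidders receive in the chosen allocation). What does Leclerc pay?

Leclerc pays $23.

Efficient allocation: Huang→Lot B ($163), Novak→Lot F ($150), Okafor→Lot A ($104), Leclerc→Lot G ($166); total welfare W = $583.
Leclerc receives Lot G at value $166, so the others get W − 166 = $417.
Without Leclerc: best allocation of the remaining 3 bidders over all 4 lots is Huang→Lot G ($148), Novak→Lot F ($150), Okafor→Lot B ($142), total $440.
VCG payment = (others' best without Leclerc) − (others' welfare with Leclerc) = 440 − 417 = $23.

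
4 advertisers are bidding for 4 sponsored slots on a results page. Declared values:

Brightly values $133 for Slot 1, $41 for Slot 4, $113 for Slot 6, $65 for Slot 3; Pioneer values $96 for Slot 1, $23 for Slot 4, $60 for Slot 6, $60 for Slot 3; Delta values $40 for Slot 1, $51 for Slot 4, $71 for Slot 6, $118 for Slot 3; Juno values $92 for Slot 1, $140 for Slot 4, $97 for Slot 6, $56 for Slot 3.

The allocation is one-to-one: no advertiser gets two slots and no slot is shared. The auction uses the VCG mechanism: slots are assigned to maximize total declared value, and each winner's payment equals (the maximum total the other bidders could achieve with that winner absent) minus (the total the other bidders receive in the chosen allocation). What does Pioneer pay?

Efficient allocation: Brightly→Slot 6 ($113), Pioneer→Slot 1 ($96), Delta→Slot 3 ($118), Juno→Slot 4 ($140); total welfare W = $467.
Pioneer receives Slot 1 at value $96, so the others get W − 96 = $371.
Without Pioneer: best allocation of the remaining 3 bidders over all 4 slots is Brightly→Slot 1 ($133), Delta→Slot 3 ($118), Juno→Slot 4 ($140), total $391.
VCG payment = (others' best without Pioneer) − (others' welfare with Pioneer) = 391 − 371 = $20.

Pioneer pays $20.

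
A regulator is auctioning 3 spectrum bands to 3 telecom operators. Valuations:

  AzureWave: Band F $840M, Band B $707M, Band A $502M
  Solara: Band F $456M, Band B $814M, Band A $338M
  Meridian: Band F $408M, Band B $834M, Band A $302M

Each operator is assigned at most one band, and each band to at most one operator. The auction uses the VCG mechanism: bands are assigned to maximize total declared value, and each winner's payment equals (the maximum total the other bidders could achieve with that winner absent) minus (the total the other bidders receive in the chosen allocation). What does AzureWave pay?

AzureWave pays $118M.

Efficient allocation: AzureWave→Band F ($840M), Solara→Band A ($338M), Meridian→Band B ($834M); total welfare W = $2012M.
AzureWave receives Band F at value $840M, so the others get W − 840 = $1172M.
Without AzureWave: best allocation of the remaining 2 bidders over all 3 bands is Solara→Band F ($456M), Meridian→Band B ($834M), total $1290M.
VCG payment = (others' best without AzureWave) − (others' welfare with AzureWave) = 1290 − 1172 = $118M.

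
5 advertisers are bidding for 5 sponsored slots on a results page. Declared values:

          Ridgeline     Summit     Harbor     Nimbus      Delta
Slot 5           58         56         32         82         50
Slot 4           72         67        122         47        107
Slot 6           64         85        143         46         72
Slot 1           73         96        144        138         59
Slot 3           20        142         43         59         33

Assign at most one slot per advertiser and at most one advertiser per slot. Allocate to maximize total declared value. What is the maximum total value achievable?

This is a one-to-one assignment (maximum-weight bipartite matching).
Optimal: Ridgeline→Slot 5 ($58), Summit→Slot 3 ($142), Harbor→Slot 6 ($143), Nimbus→Slot 1 ($138), Delta→Slot 4 ($107) — total 58+142+143+138+107 = $588.
Column-greedy (each slot in turn goes to its best remaining advertiser) gives $395, worse by 193.
Every other assignment is strictly worse.

Maximum total: $588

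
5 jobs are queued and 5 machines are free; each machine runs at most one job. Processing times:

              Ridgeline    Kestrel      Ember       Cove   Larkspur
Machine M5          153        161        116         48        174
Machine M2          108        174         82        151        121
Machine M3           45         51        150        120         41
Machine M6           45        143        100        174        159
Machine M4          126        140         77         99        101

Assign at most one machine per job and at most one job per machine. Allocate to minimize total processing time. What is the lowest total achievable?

Minimum total: 327 min

Optimal: Ridgeline→Machine M6 (45 min), Kestrel→Machine M3 (51 min), Ember→Machine M2 (82 min), Cove→Machine M5 (48 min), Larkspur→Machine M4 (101 min) — total 45+51+82+48+101 = 327 min.
Swapping Kestrel↔Ember (Kestrel→Machine M2 174 min, Ember→Machine M3 150 min) adds 191.
No other one-to-one assignment undercuts 327 min.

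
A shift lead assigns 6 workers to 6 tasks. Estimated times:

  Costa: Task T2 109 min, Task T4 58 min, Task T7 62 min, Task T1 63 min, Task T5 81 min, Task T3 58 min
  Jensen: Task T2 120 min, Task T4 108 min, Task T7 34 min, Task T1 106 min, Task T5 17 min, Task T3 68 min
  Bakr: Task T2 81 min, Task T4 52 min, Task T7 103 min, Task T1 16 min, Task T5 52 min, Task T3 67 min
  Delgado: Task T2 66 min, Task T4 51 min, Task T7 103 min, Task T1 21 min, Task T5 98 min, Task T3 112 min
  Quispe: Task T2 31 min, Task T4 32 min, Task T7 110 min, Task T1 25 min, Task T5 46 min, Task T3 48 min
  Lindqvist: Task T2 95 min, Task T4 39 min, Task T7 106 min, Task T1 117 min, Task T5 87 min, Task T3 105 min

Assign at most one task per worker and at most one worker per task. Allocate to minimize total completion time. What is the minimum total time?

Minimum total: 235 min

Optimal: Costa→Task T3 (58 min), Jensen→Task T7 (34 min), Bakr→Task T5 (52 min), Delgado→Task T1 (21 min), Quispe→Task T2 (31 min), Lindqvist→Task T4 (39 min) — total 58+34+52+21+31+39 = 235 min.
Row-greedy (each worker in turn takes its cheapest remaining task) gives 311 min, worse by 76.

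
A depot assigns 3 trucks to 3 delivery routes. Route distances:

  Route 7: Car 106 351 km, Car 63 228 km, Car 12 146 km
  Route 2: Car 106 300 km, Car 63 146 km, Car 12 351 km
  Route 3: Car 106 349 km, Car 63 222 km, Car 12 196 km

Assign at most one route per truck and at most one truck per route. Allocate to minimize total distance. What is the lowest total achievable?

Minimum total: 641 km

This is a one-to-one assignment (minimum-cost bipartite matching).
Optimal: Car 106→Route 3 (349 km), Car 63→Route 2 (146 km), Car 12→Route 7 (146 km) — total 349+146+146 = 641 km.
No other one-to-one assignment undercuts 641 km.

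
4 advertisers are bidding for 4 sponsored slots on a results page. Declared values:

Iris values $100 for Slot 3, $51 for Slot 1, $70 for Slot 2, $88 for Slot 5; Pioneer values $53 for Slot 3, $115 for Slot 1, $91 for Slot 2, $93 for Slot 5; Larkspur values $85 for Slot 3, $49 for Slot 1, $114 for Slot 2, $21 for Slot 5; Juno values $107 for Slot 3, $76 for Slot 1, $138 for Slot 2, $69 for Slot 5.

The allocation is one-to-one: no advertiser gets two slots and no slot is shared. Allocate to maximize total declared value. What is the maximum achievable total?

This is the linear assignment problem.
Optimal: Iris→Slot 5 ($88), Pioneer→Slot 1 ($115), Larkspur→Slot 3 ($85), Juno→Slot 2 ($138) — total 88+115+85+138 = $426.
Row-greedy (each advertiser in turn takes its best remaining slot) gives $398, worse by 28.
Next-best assignment: Iris→Slot 5, Pioneer→Slot 1, Larkspur→Slot 2, Juno→Slot 3 = $424.
Swapping Juno↔Pioneer (Juno→Slot 1 $76, Pioneer→Slot 2 $91) loses 86.
Every other assignment is strictly worse.

Max total: $426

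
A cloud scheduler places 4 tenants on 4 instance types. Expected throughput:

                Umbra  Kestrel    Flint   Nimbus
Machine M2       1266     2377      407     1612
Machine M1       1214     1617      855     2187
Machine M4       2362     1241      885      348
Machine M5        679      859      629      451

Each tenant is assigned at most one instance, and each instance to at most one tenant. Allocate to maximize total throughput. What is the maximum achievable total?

Maximum total: 7555 ops/s

Optimal: Umbra→Machine M4 (2362 ops/s), Kestrel→Machine M2 (2377 ops/s), Flint→Machine M5 (629 ops/s), Nimbus→Machine M1 (2187 ops/s) — total 2362+2377+629+2187 = 7555 ops/s.
Row-greedy (each tenant in turn takes its best remaining instance) gives 6045 ops/s, worse by 1510.
Swapping Flint↔Kestrel (Flint→Machine M2 407 ops/s, Kestrel→Machine M5 859 ops/s) loses 1740.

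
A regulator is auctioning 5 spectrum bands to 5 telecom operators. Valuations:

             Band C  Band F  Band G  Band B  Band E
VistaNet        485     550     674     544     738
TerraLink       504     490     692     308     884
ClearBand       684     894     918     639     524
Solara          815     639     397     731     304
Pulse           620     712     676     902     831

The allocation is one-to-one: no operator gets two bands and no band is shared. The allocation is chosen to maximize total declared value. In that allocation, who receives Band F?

ClearBand receives Band F.

Optimal: VistaNet→Band G ($674M), TerraLink→Band E ($884M), ClearBand→Band F ($894M), Solara→Band C ($815M), Pulse→Band B ($902M) — total 674+884+894+815+902 = $4169M.
Column-greedy (each band in turn goes to its best remaining operator) gives $4041M, worse by 128.
Next-best assignment: VistaNet→Band F, TerraLink→Band E, ClearBand→Band G, Solara→Band C, Pulse→Band B = $4069M.
Every other assignment is strictly worse.
ClearBand's own top band is Band G ($918M), but forcing ClearBand→Band G and reassigning the rest optimally gives only $4069M — worse by 100.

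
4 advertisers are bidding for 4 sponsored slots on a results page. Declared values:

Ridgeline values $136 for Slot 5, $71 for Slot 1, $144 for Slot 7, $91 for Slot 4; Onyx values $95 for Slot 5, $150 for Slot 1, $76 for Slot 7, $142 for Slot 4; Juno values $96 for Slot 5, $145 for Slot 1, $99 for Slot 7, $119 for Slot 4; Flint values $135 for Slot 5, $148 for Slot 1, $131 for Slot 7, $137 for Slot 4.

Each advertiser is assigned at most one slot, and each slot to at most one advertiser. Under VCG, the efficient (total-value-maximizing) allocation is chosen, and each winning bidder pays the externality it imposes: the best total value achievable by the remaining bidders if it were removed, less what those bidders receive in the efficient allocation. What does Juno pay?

Juno pays $13.

Efficient allocation: Ridgeline→Slot 7 ($144), Onyx→Slot 4 ($142), Juno→Slot 1 ($145), Flint→Slot 5 ($135); total welfare W = $566.
Juno receives Slot 1 at value $145, so the others get W − 145 = $421.
Without Juno: best allocation of the remaining 3 bidders over all 4 slots is Ridgeline→Slot 7 ($144), Onyx→Slot 4 ($142), Flint→Slot 1 ($148), total $434.
VCG payment = (others' best without Juno) − (others' welfare with Juno) = 434 − 421 = $13.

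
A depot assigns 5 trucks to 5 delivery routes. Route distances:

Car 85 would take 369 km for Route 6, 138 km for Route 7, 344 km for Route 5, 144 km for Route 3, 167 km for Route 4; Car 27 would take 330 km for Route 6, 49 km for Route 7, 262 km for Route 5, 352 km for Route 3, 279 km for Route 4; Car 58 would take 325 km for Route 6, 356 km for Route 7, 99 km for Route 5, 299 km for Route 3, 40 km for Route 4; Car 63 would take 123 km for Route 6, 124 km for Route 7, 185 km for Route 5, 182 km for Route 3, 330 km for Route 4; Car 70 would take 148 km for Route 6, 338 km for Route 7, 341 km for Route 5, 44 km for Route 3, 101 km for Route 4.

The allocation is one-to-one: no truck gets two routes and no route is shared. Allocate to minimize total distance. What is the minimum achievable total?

Treat this as an assignment problem: match each truck to one route.
Optimal: Car 85→Route 4 (167 km), Car 27→Route 7 (49 km), Car 58→Route 5 (99 km), Car 63→Route 6 (123 km), Car 70→Route 3 (44 km) — total 167+49+99+123+44 = 482 km.
Row-greedy (each truck in turn takes its cheapest remaining route) gives 607 km, worse by 125.
Every other assignment is strictly worse.

Minimum total: 482 km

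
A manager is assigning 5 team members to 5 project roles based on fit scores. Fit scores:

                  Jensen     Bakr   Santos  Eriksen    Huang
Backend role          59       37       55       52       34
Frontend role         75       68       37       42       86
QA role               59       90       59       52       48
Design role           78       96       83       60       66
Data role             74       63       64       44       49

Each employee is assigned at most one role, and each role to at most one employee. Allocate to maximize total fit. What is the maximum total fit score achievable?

Maximum total: 385 pts

Optimal: Jensen→Data role (74 pts), Bakr→QA role (90 pts), Santos→Design role (83 pts), Eriksen→Backend role (52 pts), Huang→Frontend role (86 pts) — total 74+90+83+52+86 = 385 pts.
Row-greedy (each employee in turn takes its best remaining role) gives 370 pts, worse by 15.
Swapping Jensen↔Santos (Jensen→Design role 78 pts, Santos→Data role 64 pts) loses 15.
No other one-to-one assignment exceeds 385 pts.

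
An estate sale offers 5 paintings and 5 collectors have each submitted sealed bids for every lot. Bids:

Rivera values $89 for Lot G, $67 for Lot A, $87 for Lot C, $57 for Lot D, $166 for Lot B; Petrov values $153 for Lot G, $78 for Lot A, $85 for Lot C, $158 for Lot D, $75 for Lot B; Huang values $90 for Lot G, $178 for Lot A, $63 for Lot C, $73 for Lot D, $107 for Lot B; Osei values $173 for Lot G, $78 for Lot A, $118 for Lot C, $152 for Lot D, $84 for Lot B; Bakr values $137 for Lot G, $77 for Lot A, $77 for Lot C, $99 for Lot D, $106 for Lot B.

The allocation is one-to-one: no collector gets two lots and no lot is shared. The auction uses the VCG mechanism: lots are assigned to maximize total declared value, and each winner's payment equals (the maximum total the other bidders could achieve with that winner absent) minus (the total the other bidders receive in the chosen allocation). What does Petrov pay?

Petrov pays $34.

Efficient allocation: Rivera→Lot B ($166), Petrov→Lot D ($158), Huang→Lot A ($178), Osei→Lot C ($118), Bakr→Lot G ($137); total welfare W = $757.
Petrov receives Lot D at value $158, so the others get W − 158 = $599.
Without Petrov: best allocation of the remaining 4 bidders over all 5 lots is Rivera→Lot B ($166), Huang→Lot A ($178), Osei→Lot D ($152), Bakr→Lot G ($137), total $633.
VCG payment = (others' best without Petrov) − (others' welfare with Petrov) = 633 − 599 = $34.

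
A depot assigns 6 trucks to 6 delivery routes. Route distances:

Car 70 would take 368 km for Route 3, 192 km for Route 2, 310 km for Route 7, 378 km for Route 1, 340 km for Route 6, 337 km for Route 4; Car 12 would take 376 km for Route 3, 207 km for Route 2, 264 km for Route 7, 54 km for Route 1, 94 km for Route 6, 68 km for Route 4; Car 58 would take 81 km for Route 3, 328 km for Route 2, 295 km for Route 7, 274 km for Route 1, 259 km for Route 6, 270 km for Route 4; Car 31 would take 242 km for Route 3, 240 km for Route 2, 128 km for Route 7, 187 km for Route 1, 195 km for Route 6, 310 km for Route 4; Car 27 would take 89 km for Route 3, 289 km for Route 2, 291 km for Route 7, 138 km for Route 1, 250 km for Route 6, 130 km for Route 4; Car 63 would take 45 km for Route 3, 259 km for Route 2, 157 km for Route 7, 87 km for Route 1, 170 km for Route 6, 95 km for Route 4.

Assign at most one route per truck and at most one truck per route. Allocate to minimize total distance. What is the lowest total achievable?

This is a one-to-one assignment (minimum-cost bipartite matching).
Optimal: Car 70→Route 2 (192 km), Car 12→Route 6 (94 km), Car 58→Route 3 (81 km), Car 31→Route 7 (128 km), Car 27→Route 4 (130 km), Car 63→Route 1 (87 km) — total 192+94+81+128+130+87 = 712 km.
Row-greedy (each truck in turn takes its cheapest remaining route) gives 755 km, worse by 43.

Minimum total: 712 km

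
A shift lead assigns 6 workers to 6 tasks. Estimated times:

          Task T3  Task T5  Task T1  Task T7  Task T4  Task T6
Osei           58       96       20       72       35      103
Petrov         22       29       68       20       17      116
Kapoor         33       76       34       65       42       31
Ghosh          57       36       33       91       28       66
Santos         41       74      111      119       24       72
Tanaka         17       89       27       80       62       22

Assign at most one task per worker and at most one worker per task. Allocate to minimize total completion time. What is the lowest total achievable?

Treat this as an assignment problem: match each worker to one task.
Optimal: Osei→Task T1 (20 min), Petrov→Task T7 (20 min), Kapoor→Task T6 (31 min), Ghosh→Task T5 (36 min), Santos→Task T4 (24 min), Tanaka→Task T3 (17 min) — total 20+20+31+36+24+17 = 148 min.
Column-greedy (each task in turn goes to its cheapest remaining worker) gives 221 min, worse by 73.
Next-best assignment: Osei→Task T1, Petrov→Task T7, Kapoor→Task T3, Ghosh→Task T5, Santos→Task T4, Tanaka→Task T6 = 155 min.

Minimum total: 148 min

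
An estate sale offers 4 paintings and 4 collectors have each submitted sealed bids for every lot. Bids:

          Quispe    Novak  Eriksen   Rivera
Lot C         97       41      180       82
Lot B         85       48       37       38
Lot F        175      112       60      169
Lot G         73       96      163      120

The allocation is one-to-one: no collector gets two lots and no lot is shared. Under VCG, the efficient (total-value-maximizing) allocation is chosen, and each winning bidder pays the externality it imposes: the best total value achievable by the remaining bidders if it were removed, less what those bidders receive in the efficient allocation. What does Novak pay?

Efficient allocation: Quispe→Lot B ($85), Novak→Lot G ($96), Eriksen→Lot C ($180), Rivera→Lot F ($169); total welfare W = $530.
Novak receives Lot G at value $96, so the others get W − 96 = $434.
Without Novak: best allocation of the remaining 3 bidders over all 4 lots is Quispe→Lot F ($175), Eriksen→Lot C ($180), Rivera→Lot G ($120), total $475.
VCG payment = (others' best without Novak) − (others' welfare with Novak) = 475 − 434 = $41.

Novak pays $41.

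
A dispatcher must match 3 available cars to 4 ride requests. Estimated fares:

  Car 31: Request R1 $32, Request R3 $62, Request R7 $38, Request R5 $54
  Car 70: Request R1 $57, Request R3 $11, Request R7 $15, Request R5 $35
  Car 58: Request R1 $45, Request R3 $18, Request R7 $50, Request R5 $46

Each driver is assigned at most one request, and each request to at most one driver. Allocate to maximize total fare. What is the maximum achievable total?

Optimal: Car 31→Request R3 ($62), Car 70→Request R1 ($57), Car 58→Request R7 ($50) — total 62+57+50 = $169.
Swapping Car 70↔Car 31 (Car 70→Request R3 $11, Car 31→Request R1 $32) loses 76.
No other one-to-one assignment exceeds $169.

Max total: $169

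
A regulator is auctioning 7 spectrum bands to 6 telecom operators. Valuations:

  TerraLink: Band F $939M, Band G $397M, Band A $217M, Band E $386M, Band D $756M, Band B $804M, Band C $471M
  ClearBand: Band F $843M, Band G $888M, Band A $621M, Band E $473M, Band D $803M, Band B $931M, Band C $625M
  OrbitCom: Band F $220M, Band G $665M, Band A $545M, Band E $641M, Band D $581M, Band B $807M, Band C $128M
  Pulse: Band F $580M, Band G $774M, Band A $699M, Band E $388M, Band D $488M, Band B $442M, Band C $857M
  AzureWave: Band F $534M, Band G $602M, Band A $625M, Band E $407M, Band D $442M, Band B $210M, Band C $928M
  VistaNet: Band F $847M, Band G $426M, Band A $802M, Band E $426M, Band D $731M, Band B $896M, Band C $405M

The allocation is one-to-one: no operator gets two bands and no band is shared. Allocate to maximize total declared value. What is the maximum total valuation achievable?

Optimal: TerraLink→Band F ($939M), ClearBand→Band D ($803M), OrbitCom→Band B ($807M), Pulse→Band G ($774M), AzureWave→Band C ($928M), VistaNet→Band A ($802M) — total 939+803+807+774+928+802 = $5053M.
Row-greedy (each operator in turn takes its best remaining band) gives $4748M, worse by 305.
Swapping ClearBand↔OrbitCom (ClearBand→Band B $931M, OrbitCom→Band D $581M) loses 98.

Maximum total: $5053M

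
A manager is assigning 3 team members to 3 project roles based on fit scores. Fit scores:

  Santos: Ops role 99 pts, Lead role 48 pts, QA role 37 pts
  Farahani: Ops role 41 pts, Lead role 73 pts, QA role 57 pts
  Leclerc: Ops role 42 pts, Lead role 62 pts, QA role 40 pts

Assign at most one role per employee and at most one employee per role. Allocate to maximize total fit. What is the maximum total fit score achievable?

Max total: 218 pts

This is a one-to-one assignment (maximum-weight bipartite matching).
Optimal: Santos→Ops role (99 pts), Farahani→QA role (57 pts), Leclerc→Lead role (62 pts) — total 99+57+62 = 218 pts.
Max-entry greedy (repeatedly take the single best remaining cell) gives 212 pts, worse by 6.
Swapping Leclerc↔Farahani (Leclerc→QA role 40 pts, Farahani→Lead role 73 pts) loses 6.
Every other assignment is strictly worse.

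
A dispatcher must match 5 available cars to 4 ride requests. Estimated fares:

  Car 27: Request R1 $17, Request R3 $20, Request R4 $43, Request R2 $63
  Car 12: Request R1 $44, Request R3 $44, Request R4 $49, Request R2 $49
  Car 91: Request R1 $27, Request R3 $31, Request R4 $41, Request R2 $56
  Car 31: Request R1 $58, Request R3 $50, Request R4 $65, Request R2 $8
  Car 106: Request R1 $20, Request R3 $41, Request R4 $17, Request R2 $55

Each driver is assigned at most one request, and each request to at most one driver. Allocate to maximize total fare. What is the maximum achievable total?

Max total: $213

This is the linear assignment problem.
Optimal: Car 12→Request R1 ($44), Car 106→Request R3 ($41), Car 31→Request R4 ($65), Car 27→Request R2 ($63) — total 44+41+65+63 = $213.
Column-greedy (each request in turn goes to its best remaining driver) gives $201, worse by 12.
Swapping Car 31↔Car 27 (Car 31→Request R2 $8, Car 27→Request R4 $43) loses 77.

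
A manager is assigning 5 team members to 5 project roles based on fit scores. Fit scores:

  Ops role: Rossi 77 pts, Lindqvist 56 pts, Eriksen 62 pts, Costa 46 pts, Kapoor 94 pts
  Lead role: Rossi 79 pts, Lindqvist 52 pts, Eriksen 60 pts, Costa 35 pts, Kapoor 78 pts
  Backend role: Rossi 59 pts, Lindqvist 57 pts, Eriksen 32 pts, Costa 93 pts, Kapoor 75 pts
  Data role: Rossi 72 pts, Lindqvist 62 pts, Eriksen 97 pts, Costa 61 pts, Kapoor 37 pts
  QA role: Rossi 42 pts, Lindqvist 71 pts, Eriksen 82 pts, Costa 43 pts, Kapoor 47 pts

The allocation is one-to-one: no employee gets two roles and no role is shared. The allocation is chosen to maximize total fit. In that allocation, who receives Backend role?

Costa receives Backend role.

Treat this as an assignment problem: match each employee to one role.
Optimal: Rossi→Lead role (79 pts), Lindqvist→QA role (71 pts), Eriksen→Data role (97 pts), Costa→Backend role (93 pts), Kapoor→Ops role (94 pts) — total 79+71+97+93+94 = 434 pts.
Checked against all permutations: 434 pts is optimal.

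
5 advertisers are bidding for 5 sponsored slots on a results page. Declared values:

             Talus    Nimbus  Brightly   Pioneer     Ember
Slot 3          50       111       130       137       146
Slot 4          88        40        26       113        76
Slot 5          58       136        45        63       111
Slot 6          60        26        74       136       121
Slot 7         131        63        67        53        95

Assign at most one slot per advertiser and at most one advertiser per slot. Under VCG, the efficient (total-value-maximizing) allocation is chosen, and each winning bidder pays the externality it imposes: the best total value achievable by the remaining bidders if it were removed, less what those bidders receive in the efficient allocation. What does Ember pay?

Efficient allocation: Talus→Slot 7 ($131), Nimbus→Slot 5 ($136), Brightly→Slot 3 ($130), Pioneer→Slot 4 ($113), Ember→Slot 6 ($121); total welfare W = $631.
Ember receives Slot 6 at value $121, so the others get W − 121 = $510.
Without Ember: best allocation of the remaining 4 bidders over all 5 slots is Talus→Slot 7 ($131), Nimbus→Slot 5 ($136), Brightly→Slot 3 ($130), Pioneer→Slot 6 ($136), total $533.
VCG payment = (others' best without Ember) − (others' welfare with Ember) = 533 − 510 = $23.

Ember pays $23.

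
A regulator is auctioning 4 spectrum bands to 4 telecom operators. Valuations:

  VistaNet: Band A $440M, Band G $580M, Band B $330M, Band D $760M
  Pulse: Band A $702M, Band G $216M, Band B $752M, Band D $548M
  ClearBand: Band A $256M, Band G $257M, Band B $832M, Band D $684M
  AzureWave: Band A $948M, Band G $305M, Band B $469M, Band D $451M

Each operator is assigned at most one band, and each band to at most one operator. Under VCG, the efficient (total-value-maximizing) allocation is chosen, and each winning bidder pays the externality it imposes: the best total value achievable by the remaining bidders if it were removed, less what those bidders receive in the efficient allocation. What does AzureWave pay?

AzureWave pays $278M.

Efficient allocation: VistaNet→Band G ($580M), Pulse→Band B ($752M), ClearBand→Band D ($684M), AzureWave→Band A ($948M); total welfare W = $2964M.
AzureWave receives Band A at value $948M, so the others get W − 948 = $2016M.
Without AzureWave: best allocation of the remaining 3 bidders over all 4 bands is VistaNet→Band D ($760M), Pulse→Band A ($702M), ClearBand→Band B ($832M), total $2294M.
VCG payment = (others' best without AzureWave) − (others' welfare with AzureWave) = 2294 − 2016 = $278M.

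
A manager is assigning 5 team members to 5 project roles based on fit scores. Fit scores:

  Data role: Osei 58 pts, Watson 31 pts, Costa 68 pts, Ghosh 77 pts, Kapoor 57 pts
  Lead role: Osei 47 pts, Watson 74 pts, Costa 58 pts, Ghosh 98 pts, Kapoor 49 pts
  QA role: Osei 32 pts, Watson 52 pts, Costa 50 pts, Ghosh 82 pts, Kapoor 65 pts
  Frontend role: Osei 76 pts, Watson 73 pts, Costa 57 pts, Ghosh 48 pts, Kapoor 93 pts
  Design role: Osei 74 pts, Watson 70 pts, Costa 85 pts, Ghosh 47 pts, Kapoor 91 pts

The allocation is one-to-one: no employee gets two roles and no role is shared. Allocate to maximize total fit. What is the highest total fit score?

Maximum total: 392 pts

Optimal: Osei→Data role (58 pts), Watson→Lead role (74 pts), Costa→Design role (85 pts), Ghosh→QA role (82 pts), Kapoor→Frontend role (93 pts) — total 58+74+85+82+93 = 392 pts.
Row-greedy (each employee in turn takes its best remaining role) gives 374 pts, worse by 18.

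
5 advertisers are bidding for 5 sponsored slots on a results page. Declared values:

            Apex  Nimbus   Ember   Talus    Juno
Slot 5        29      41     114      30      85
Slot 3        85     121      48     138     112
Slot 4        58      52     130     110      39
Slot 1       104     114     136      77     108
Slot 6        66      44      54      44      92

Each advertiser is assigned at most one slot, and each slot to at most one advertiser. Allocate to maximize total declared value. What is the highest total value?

Optimal: Apex→Slot 1 ($104), Nimbus→Slot 3 ($121), Ember→Slot 5 ($114), Talus→Slot 4 ($110), Juno→Slot 6 ($92) — total 104+121+114+110+92 = $541.
Max-entry greedy (repeatedly take the single best remaining cell) gives $465, worse by 76.
Next-best assignment: Apex→Slot 6, Nimbus→Slot 1, Ember→Slot 4, Talus→Slot 3, Juno→Slot 5 = $533.

Max total: $541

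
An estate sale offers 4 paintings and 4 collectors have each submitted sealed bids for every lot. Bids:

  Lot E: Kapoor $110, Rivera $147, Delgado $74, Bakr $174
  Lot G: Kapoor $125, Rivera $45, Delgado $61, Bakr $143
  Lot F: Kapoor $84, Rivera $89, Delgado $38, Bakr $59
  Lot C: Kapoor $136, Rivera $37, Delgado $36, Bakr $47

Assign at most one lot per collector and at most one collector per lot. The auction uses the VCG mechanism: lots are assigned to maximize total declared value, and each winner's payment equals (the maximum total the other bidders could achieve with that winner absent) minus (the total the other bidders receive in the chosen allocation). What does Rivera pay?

Rivera pays $54.

Efficient allocation: Kapoor→Lot C ($136), Rivera→Lot E ($147), Delgado→Lot F ($38), Bakr→Lot G ($143); total welfare W = $464.
Rivera receives Lot E at value $147, so the others get W − 147 = $317.
Without Rivera: best allocation of the remaining 3 bidders over all 4 lots is Kapoor→Lot C ($136), Delgado→Lot G ($61), Bakr→Lot E ($174), total $371.
VCG payment = (others' best without Rivera) − (others' welfare with Rivera) = 371 − 317 = $54.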